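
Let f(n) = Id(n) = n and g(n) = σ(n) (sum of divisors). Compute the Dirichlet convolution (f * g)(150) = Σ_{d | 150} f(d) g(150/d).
(Id * σ)(150) = 3010

Divisors of 150: [1, 2, 3, 5, 6, 10, 15, 25, 30, 50, 75, 150]. For each d | 150:
  d = 1: Id(1) · σ(150/1) = 1 · 372 = 372
  d = 2: Id(2) · σ(150/2) = 2 · 124 = 248
  d = 3: Id(3) · σ(150/3) = 3 · 93 = 279
  d = 5: Id(5) · σ(150/5) = 5 · 72 = 360
  d = 6: Id(6) · σ(150/6) = 6 · 31 = 186
  d = 10: Id(10) · σ(150/10) = 10 · 24 = 240
  d = 15: Id(15) · σ(150/15) = 15 · 18 = 270
  d = 25: Id(25) · σ(150/25) = 25 · 12 = 300
  d = 30: Id(30) · σ(150/30) = 30 · 6 = 180
  d = 50: Id(50) · σ(150/50) = 50 · 4 = 200
  d = 75: Id(75) · σ(150/75) = 75 · 3 = 225
  d = 150: Id(150) · σ(150/150) = 150 · 1 = 150
Summing: (Id * σ)(150) = 372 + 248 + 279 + 360 + 186 + 240 + 270 + 300 + 180 + 200 + 225 + 150 = 3010.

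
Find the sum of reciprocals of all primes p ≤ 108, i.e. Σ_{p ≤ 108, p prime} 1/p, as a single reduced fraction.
Σ 1/p = 4701017770207212913287900722730772880277689/2566376117594999414479597815340071648394470

π(108) = 28, so the primes ≤ 108 are [2, 3, 5, 7, 11, 13, 17, 19, 23, 29, 31, 37, 41, 43, 47, 53, 59, 61, 67, 71, 73, 79, 83, 89, 97, 101, 103, 107]. Summing 1/p over these primes: 4701017770207212913287900722730772880277689/2566376117594999414479597815340071648394470 ≈ 1.8318. Mertens estimate ln ln(108) + 0.2615 ≈ 1.8053.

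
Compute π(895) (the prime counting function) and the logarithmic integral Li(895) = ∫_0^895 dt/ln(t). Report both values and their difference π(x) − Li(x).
π(895) = 154;  Li(895) ≈ 162.29;  π(x) − Li(x) ≈ -8.29.

Direct count of primes ≤ 895 gives π(895) = 154. Numerical evaluation of the logarithmic integral gives Li(895) ≈ 162.29. The difference π(x) − Li(x) ≈ -8.29 is typically negative for small/moderate x (Li(x) overestimates), though Littlewood's theorem shows this sign changes infinitely often.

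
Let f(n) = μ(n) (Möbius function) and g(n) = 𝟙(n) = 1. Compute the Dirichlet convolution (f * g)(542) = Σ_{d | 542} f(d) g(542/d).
(μ * 𝟙)(542) = 0

Divisors of 542: [1, 2, 271, 542]. For each d | 542:
  d = 1: μ(1) · 𝟙(542/1) = 1 · 1 = 1
  d = 2: μ(2) · 𝟙(542/2) = -1 · 1 = -1
  d = 271: μ(271) · 𝟙(542/271) = -1 · 1 = -1
  d = 542: μ(542) · 𝟙(542/542) = 1 · 1 = 1
Summing: (μ * 𝟙)(542) = 1 + -1 + -1 + 1 = 0.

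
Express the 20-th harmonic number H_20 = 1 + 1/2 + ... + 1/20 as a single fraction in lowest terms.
H_20 = 55835135/15519504

Direct summation: H_20 = 1 + 1/2 + ... + 1/20. The least common denominator is lcm(1, ..., 20) = 232792560; over this denominator the numerator is 232792560 + 116396280 + 77597520 + 58198140 + 46558512 + 38798760 + 33256080 + 29099070 + 25865840 + 23279256 + 21162960 + 19399380 + 17907120 + 16628040 + 15519504 + 14549535 + 13693680 + 12932920 + 12252240 + 11639628 = 837527025, so H_20 = 837527025/232792560; reducing by gcd(837527025, 232792560) = 15 gives 55835135/15519504 ≈ 3.59774. (The PNT-adjacent estimate ln(20) + γ ≈ 3.57295 matches within O(1/n).)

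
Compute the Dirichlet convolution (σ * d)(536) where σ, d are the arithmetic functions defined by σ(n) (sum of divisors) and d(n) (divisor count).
(σ * d)(536) = 2940

Divisors of 536: [1, 2, 4, 8, 67, 134, 268, 536]. For each d | 536:
  d = 1: σ(1) · d(536/1) = 1 · 8 = 8
  d = 2: σ(2) · d(536/2) = 3 · 6 = 18
  d = 4: σ(4) · d(536/4) = 7 · 4 = 28
  d = 8: σ(8) · d(536/8) = 15 · 2 = 30
  d = 67: σ(67) · d(536/67) = 68 · 4 = 272
  d = 134: σ(134) · d(536/134) = 204 · 3 = 612
  d = 268: σ(268) · d(536/268) = 476 · 2 = 952
  d = 536: σ(536) · d(536/536) = 1020 · 1 = 1020
Summing: (σ * d)(536) = 8 + 18 + 28 + 30 + 272 + 612 + 952 + 1020 = 2940.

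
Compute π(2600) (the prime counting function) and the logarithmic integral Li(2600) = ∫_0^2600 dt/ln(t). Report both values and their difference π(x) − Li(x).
π(2600) = 378;  Li(2600) ≈ 392.36;  π(x) − Li(x) ≈ -14.36.

Direct count of primes ≤ 2600 gives π(2600) = 378. Numerical evaluation of the logarithmic integral gives Li(2600) ≈ 392.36. The difference π(x) − Li(x) ≈ -14.36 is typically negative for small/moderate x (Li(x) overestimates), though Littlewood's theorem shows this sign changes infinitely often.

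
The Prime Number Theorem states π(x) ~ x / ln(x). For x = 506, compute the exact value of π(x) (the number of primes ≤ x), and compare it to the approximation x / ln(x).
π(506) = 96;  x/ln(x) ≈ 81.27;  relative error ≈ 15.35%.

Directly count primes up to 506: π(506) = 96. The PNT approximation gives 506/ln(506) ≈ 506/6.22654 ≈ 81.27. Relative error (π(x) − x/ln(x)) / π(x) ≈ 15.35%; the approximation is known to undercount slightly (Li(x) is a better estimate).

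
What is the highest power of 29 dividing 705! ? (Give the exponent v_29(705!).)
v_29(705!) = 24

Legendre's formula: v_p(n!) = Σ_{k ≥ 1} ⌊n / p^k⌋. For p = 29, n = 705, the terms are:
  ⌊705/29^1⌋ = ⌊705/29⌋ = 24
(the next term ⌊705/29^2⌋ = 0, terminating the sum). Summing: v_29(705!) = 24 = 24.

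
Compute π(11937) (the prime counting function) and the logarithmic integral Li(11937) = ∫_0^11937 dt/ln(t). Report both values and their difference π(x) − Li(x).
π(11937) = 1430;  Li(11937) ≈ 1454.39;  π(x) − Li(x) ≈ -24.39.

Direct count of primes ≤ 11937 gives π(11937) = 1430. Numerical evaluation of the logarithmic integral gives Li(11937) ≈ 1454.39. The difference π(x) − Li(x) ≈ -24.39 is typically negative for small/moderate x (Li(x) overestimates), though Littlewood's theorem shows this sign changes infinitely often.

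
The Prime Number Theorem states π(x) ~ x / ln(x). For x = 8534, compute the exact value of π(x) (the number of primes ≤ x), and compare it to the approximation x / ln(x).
π(8534) = 1063;  x/ln(x) ≈ 942.79;  relative error ≈ 11.31%.

Directly count primes up to 8534: π(8534) = 1063. The PNT approximation gives 8534/ln(8534) ≈ 8534/9.05181 ≈ 942.79. Relative error (π(x) − x/ln(x)) / π(x) ≈ 11.31%; the approximation is known to undercount slightly (Li(x) is a better estimate).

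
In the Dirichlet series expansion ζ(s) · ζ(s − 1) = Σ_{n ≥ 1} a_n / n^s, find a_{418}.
σ(418) = 720

In the product (Σ m^0/m^s)(Σ k / k^s) = Σ (Σ_{d | n} d) / n^s, the coefficient of 1/n^s is σ(n) = Σ_{d | n} d. For n = 418, divisors are [1, 2, 11, 19, 22, 38, 209, 418]; summing: σ(418) = 720.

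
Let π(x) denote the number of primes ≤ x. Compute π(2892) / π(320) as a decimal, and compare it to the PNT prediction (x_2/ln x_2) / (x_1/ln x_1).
π(2892)/π(320) = 418/66 ≈ 6.3333;  PNT prediction ≈ 6.5412.

π(320) = 66 and π(2892) = 418, so π(2892)/π(320) ≈ 6.3333. The PNT-predicted ratio is (2892/ln(2892)) / (320/ln(320)) ≈ 6.5412. The two agree to within a few percent, as expected.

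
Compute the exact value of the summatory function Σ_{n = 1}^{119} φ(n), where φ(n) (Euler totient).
Σ_{n ≤ 119} φ(n) = 4354

Compute φ(n) for each 1 ≤ n ≤ 119: φ(1) = 1, φ(2) = 1, φ(3) = 2, φ(4) = 2, φ(5) = 4, φ(6) = 2, φ(7) = 6, φ(8) = 4, φ(9) = 6, φ(10) = 4, φ(11) = 10, φ(12) = 4, φ(13) = 12, φ(14) = 6, φ(15) = 8, φ(16) = 8, φ(17) = 16, φ(18) = 6, φ(19) = 18, φ(20) = 8, φ(21) = 12, φ(22) = 10, φ(23) = 22, φ(24) = 8, φ(25) = 20, φ(26) = 12, φ(27) = 18, φ(28) = 12, φ(29) = 28, φ(30) = 8, φ(31) = 30, φ(32) = 16, φ(33) = 20, φ(34) = 16, φ(35) = 24, φ(36) = 12, φ(37) = 36, φ(38) = 18, φ(39) = 24, φ(40) = 16, φ(41) = 40, φ(42) = 12, φ(43) = 42, φ(44) = 20, φ(45) = 24, φ(46) = 22, φ(47) = 46, φ(48) = 16, φ(49) = 42, φ(50) = 20, φ(51) = 32, φ(52) = 24, φ(53) = 52, φ(54) = 18, φ(55) = 40, φ(56) = 24, φ(57) = 36, φ(58) = 28, φ(59) = 58, φ(60) = 16, φ(61) = 60, φ(62) = 30, φ(63) = 36, φ(64) = 32, φ(65) = 48, φ(66) = 20, φ(67) = 66, φ(68) = 32, φ(69) = 44, φ(70) = 24, φ(71) = 70, φ(72) = 24, φ(73) = 72, φ(74) = 36, φ(75) = 40, φ(76) = 36, φ(77) = 60, φ(78) = 24, φ(79) = 78, φ(80) = 32, φ(81) = 54, φ(82) = 40, φ(83) = 82, φ(84) = 24, φ(85) = 64, φ(86) = 42, φ(87) = 56, φ(88) = 40, φ(89) = 88, φ(90) = 24, φ(91) = 72, φ(92) = 44, φ(93) = 60, φ(94) = 46, φ(95) = 72, φ(96) = 32, φ(97) = 96, φ(98) = 42, φ(99) = 60, φ(100) = 40, φ(101) = 100, φ(102) = 32, φ(103) = 102, φ(104) = 48, φ(105) = 48, φ(106) = 52, φ(107) = 106, φ(108) = 36, φ(109) = 108, φ(110) = 40, φ(111) = 72, φ(112) = 48, φ(113) = 112, φ(114) = 36, φ(115) = 88, φ(116) = 56, φ(117) = 72, φ(118) = 58, φ(119) = 96. Summing all 119 values: 4354. (Average order: Σ_{n ≤ x} φ(n) ~ (3/π²) x². For x = 119, (3/π²)·119² ≈ 4304.43.)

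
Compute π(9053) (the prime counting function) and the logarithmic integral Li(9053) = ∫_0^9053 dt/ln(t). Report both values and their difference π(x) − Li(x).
π(9053) = 1125;  Li(9053) ≈ 1142.77;  π(x) − Li(x) ≈ -17.77.

Direct count of primes ≤ 9053 gives π(9053) = 1125. Numerical evaluation of the logarithmic integral gives Li(9053) ≈ 1142.77. The difference π(x) − Li(x) ≈ -17.77 is typically negative for small/moderate x (Li(x) overestimates), though Littlewood's theorem shows this sign changes infinitely often.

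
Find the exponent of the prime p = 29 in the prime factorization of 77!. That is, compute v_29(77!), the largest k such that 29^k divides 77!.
v_29(77!) = 2

Legendre's formula: v_p(n!) = Σ_{k ≥ 1} ⌊n / p^k⌋. For p = 29, n = 77, the terms are:
  ⌊77/29^1⌋ = ⌊77/29⌋ = 2
(the next term ⌊77/29^2⌋ = 0, terminating the sum). Summing: v_29(77!) = 2 = 2.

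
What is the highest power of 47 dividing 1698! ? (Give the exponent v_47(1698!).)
v_47(1698!) = 36

Legendre's formula: v_p(n!) = Σ_{k ≥ 1} ⌊n / p^k⌋. For p = 47, n = 1698, the terms are:
  ⌊1698/47^1⌋ = ⌊1698/47⌋ = 36
(the next term ⌊1698/47^2⌋ = 0, terminating the sum). Summing: v_47(1698!) = 36 = 36.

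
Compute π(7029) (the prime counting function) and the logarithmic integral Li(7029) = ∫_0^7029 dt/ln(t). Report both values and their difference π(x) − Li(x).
π(7029) = 904;  Li(7029) ≈ 917.61;  π(x) − Li(x) ≈ -13.61.

Direct count of primes ≤ 7029 gives π(7029) = 904. Numerical evaluation of the logarithmic integral gives Li(7029) ≈ 917.61. The difference π(x) − Li(x) ≈ -13.61 is typically negative for small/moderate x (Li(x) overestimates), though Littlewood's theorem shows this sign changes infinitely often.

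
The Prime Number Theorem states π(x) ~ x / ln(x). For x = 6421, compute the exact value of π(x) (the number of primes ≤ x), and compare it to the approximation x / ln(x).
π(6421) = 835;  x/ln(x) ≈ 732.38;  relative error ≈ 12.29%.

Directly count primes up to 6421: π(6421) = 835. The PNT approximation gives 6421/ln(6421) ≈ 6421/8.76733 ≈ 732.38. Relative error (π(x) − x/ln(x)) / π(x) ≈ 12.29%; the approximation is known to undercount slightly (Li(x) is a better estimate).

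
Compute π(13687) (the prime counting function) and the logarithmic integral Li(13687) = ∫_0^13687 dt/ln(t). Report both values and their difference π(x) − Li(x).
π(13687) = 1617;  Li(13687) ≈ 1639.43;  π(x) − Li(x) ≈ -22.43.

Direct count of primes ≤ 13687 gives π(13687) = 1617. Numerical evaluation of the logarithmic integral gives Li(13687) ≈ 1639.43. The difference π(x) − Li(x) ≈ -22.43 is typically negative for small/moderate x (Li(x) overestimates), though Littlewood's theorem shows this sign changes infinitely often.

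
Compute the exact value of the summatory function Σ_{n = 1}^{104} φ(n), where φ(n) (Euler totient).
Σ_{n ≤ 104} φ(n) = 3326

Compute φ(n) for each 1 ≤ n ≤ 104: φ(1) = 1, φ(2) = 1, φ(3) = 2, φ(4) = 2, φ(5) = 4, φ(6) = 2, φ(7) = 6, φ(8) = 4, φ(9) = 6, φ(10) = 4, φ(11) = 10, φ(12) = 4, φ(13) = 12, φ(14) = 6, φ(15) = 8, φ(16) = 8, φ(17) = 16, φ(18) = 6, φ(19) = 18, φ(20) = 8, φ(21) = 12, φ(22) = 10, φ(23) = 22, φ(24) = 8, φ(25) = 20, φ(26) = 12, φ(27) = 18, φ(28) = 12, φ(29) = 28, φ(30) = 8, φ(31) = 30, φ(32) = 16, φ(33) = 20, φ(34) = 16, φ(35) = 24, φ(36) = 12, φ(37) = 36, φ(38) = 18, φ(39) = 24, φ(40) = 16, φ(41) = 40, φ(42) = 12, φ(43) = 42, φ(44) = 20, φ(45) = 24, φ(46) = 22, φ(47) = 46, φ(48) = 16, φ(49) = 42, φ(50) = 20, φ(51) = 32, φ(52) = 24, φ(53) = 52, φ(54) = 18, φ(55) = 40, φ(56) = 24, φ(57) = 36, φ(58) = 28, φ(59) = 58, φ(60) = 16, φ(61) = 60, φ(62) = 30, φ(63) = 36, φ(64) = 32, φ(65) = 48, φ(66) = 20, φ(67) = 66, φ(68) = 32, φ(69) = 44, φ(70) = 24, φ(71) = 70, φ(72) = 24, φ(73) = 72, φ(74) = 36, φ(75) = 40, φ(76) = 36, φ(77) = 60, φ(78) = 24, φ(79) = 78, φ(80) = 32, φ(81) = 54, φ(82) = 40, φ(83) = 82, φ(84) = 24, φ(85) = 64, φ(86) = 42, φ(87) = 56, φ(88) = 40, φ(89) = 88, φ(90) = 24, φ(91) = 72, φ(92) = 44, φ(93) = 60, φ(94) = 46, φ(95) = 72, φ(96) = 32, φ(97) = 96, φ(98) = 42, φ(99) = 60, φ(100) = 40, φ(101) = 100, φ(102) = 32, φ(103) = 102, φ(104) = 48. Summing all 104 values: 3326. (Average order: Σ_{n ≤ x} φ(n) ~ (3/π²) x². For x = 104, (3/π²)·104² ≈ 3287.67.)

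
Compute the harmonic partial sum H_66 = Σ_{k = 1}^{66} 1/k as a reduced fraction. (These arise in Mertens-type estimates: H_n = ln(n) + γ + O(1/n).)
H_66 = 209060999005535159677640233/43787662374178602500420800

Direct summation: H_66 = 1 + 1/2 + ... + 1/66. The least common denominator is lcm(1, ..., 66) = 1182266884102822267511361600; over this denominator the numerator is 1182266884102822267511361600 + 591133442051411133755680800 + 394088961367607422503787200 + 295566721025705566877840400 + 236453376820564453502272320 + 197044480683803711251893600 + 168895269157546038215908800 + 147783360512852783438920200 + 131362987122535807501262400 + 118226688410282226751136160 + 107478807645711115228305600 + 98522240341901855625946800 + 90943606469447866731643200 + 84447634578773019107954400 + 78817792273521484500757440 + 73891680256426391719460100 + 69545110829577780441844800 + 65681493561267903750631200 + 62224572847516961447966400 + 59113344205141113375568080 + 56298423052515346071969600 + 53739403822855557614152800 + 51402908004470533370059200 + 49261120170950927812973400 + 47290675364112890700454464 + 45471803234723933365821600 + 43787662374178602500420800 + 42223817289386509553977200 + 40767823589752491983150400 + 39408896136760742250378720 + 38137641422671686048753600 + 36945840128213195859730050 + 35826269215237038409435200 + 34772555414788890220922400 + 33779053831509207643181760 + 32840746780633951875315600 + 31953159029806007230036800 + 31112286423758480723983200 + 30314535489815955577214400 + 29556672102570556687784040 + 28835777661044445549057600 + 28149211526257673035984800 + 27494578700065634128171200 + 26869701911427778807076400 + 26272597424507161500252480 + 25701454002235266685029600 + 25154614555379197181092800 + 24630560085475463906486700 + 24127895593935148316558400 + 23645337682056445350227232 + 23181703609859260147281600 + 22735901617361966682910800 + 22306922341562684292667200 + 21893831187089301250210400 + 21495761529142223045661120 + 21111908644693254776988600 + 20741524282505653815988800 + 20383911794876245991575200 + 20038421764454614703582400 + 19704448068380371125189360 + 19381424329554463401825600 + 19068820711335843024376800 + 18766141017505115357323200 + 18472920064106597929865025 + 18188721293889573346328640 + 17913134607618519204717600 = 5644646973149449311296286291, so H_66 = 5644646973149449311296286291/1182266884102822267511361600; reducing by gcd(5644646973149449311296286291, 1182266884102822267511361600) = 27 gives 209060999005535159677640233/43787662374178602500420800 ≈ 4.77443. (The PNT-adjacent estimate ln(66) + γ ≈ 4.76687 matches within O(1/n).)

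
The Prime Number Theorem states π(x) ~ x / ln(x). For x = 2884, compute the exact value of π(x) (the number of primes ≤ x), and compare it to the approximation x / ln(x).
π(2884) = 417;  x/ln(x) ≈ 362.00;  relative error ≈ 13.19%.

Directly count primes up to 2884: π(2884) = 417. The PNT approximation gives 2884/ln(2884) ≈ 2884/7.96693 ≈ 362.00. Relative error (π(x) − x/ln(x)) / π(x) ≈ 13.19%; the approximation is known to undercount slightly (Li(x) is a better estimate).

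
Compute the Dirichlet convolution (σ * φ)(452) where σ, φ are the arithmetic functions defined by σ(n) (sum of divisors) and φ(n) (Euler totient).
(σ * φ)(452) = 2712

Divisors of 452: [1, 2, 4, 113, 226, 452]. For each d | 452:
  d = 1: σ(1) · φ(452/1) = 1 · 224 = 224
  d = 2: σ(2) · φ(452/2) = 3 · 112 = 336
  d = 4: σ(4) · φ(452/4) = 7 · 112 = 784
  d = 113: σ(113) · φ(452/113) = 114 · 2 = 228
  d = 226: σ(226) · φ(452/226) = 342 · 1 = 342
  d = 452: σ(452) · φ(452/452) = 798 · 1 = 798
Summing: (σ * φ)(452) = 224 + 336 + 784 + 228 + 342 + 798 = 2712.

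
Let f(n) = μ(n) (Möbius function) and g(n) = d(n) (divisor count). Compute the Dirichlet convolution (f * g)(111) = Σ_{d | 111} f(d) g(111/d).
(μ * d)(111) = 1

Divisors of 111: [1, 3, 37, 111]. For each d | 111:
  d = 1: μ(1) · d(111/1) = 1 · 4 = 4
  d = 3: μ(3) · d(111/3) = -1 · 2 = -2
  d = 37: μ(37) · d(111/37) = -1 · 2 = -2
  d = 111: μ(111) · d(111/111) = 1 · 1 = 1
Summing: (μ * d)(111) = 4 + -2 + -2 + 1 = 1.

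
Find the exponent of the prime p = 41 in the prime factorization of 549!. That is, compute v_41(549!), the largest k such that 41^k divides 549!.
v_41(549!) = 13

Legendre's formula: v_p(n!) = Σ_{k ≥ 1} ⌊n / p^k⌋. For p = 41, n = 549, the terms are:
  ⌊549/41^1⌋ = ⌊549/41⌋ = 13
(the next term ⌊549/41^2⌋ = 0, terminating the sum). Summing: v_41(549!) = 13 = 13.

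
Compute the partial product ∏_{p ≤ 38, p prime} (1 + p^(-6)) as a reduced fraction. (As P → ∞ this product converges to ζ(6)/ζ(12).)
∏ = 1409064908372656074115629844532678533864664016937571914400/1385384845877129271600296064992669038424816672643778985121

The primes p ≤ 38 are [2, 3, 5, 7, 11, 13, 17, 19, 23, 29, 31, 37]. For each, (1 + 1/p^6) = (p^6 + 1)/p^6. Multiplying these fractions over p ∈ [2, 3, 5, 7, 11, 13, 17, 19, 23, 29, 31, 37] gives 1409064908372656074115629844532678533864664016937571914400/1385384845877129271600296064992669038424816672643778985121. (In the limit P → ∞ this tends to ζ(6)/ζ(12).)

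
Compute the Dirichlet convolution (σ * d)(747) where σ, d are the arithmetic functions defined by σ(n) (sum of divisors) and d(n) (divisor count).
(σ * d)(747) = 2064

Divisors of 747: [1, 3, 9, 83, 249, 747]. For each d | 747:
  d = 1: σ(1) · d(747/1) = 1 · 6 = 6
  d = 3: σ(3) · d(747/3) = 4 · 4 = 16
  d = 9: σ(9) · d(747/9) = 13 · 2 = 26
  d = 83: σ(83) · d(747/83) = 84 · 3 = 252
  d = 249: σ(249) · d(747/249) = 336 · 2 = 672
  d = 747: σ(747) · d(747/747) = 1092 · 1 = 1092
Summing: (σ * d)(747) = 6 + 16 + 26 + 252 + 672 + 1092 = 2064.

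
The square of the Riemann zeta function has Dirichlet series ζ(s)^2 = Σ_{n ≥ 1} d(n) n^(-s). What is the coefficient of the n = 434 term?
d(434) = 8

ζ(s)^2 = (Σ 1/m^s)(Σ 1/k^s). The coefficient of 1/n^s in the product is the number of ordered pairs (m, k) with mk = n, which equals d(n). For n = 434, divisors are [1, 2, 7, 14, 31, 62, 217, 434], so d(434) = 8.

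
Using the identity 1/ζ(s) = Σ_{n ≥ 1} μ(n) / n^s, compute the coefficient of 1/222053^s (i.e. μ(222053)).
μ(222053) = 1

Factor n = 222053 = 13 · 19 · 29 · 31. μ(n) = 0 if any exponent ≥ 2 (not squarefree); otherwise μ(n) = (−1)^{ω(n)} where ω(n) is the number of distinct prime factors. Applying: μ(222053) = 1.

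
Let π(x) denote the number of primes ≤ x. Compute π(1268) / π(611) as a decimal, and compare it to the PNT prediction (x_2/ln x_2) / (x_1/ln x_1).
π(1268)/π(611) = 205/111 ≈ 1.8468;  PNT prediction ≈ 1.8632.

π(611) = 111 and π(1268) = 205, so π(1268)/π(611) ≈ 1.8468. The PNT-predicted ratio is (1268/ln(1268)) / (611/ln(611)) ≈ 1.8632. The two agree to within a few percent, as expected.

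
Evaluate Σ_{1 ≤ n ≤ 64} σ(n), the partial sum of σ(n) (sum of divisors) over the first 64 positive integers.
Σ_{n ≤ 64} σ(n) = 3403

Compute σ(n) for each 1 ≤ n ≤ 64: σ(1) = 1, σ(2) = 3, σ(3) = 4, σ(4) = 7, σ(5) = 6, σ(6) = 12, σ(7) = 8, σ(8) = 15, σ(9) = 13, σ(10) = 18, σ(11) = 12, σ(12) = 28, σ(13) = 14, σ(14) = 24, σ(15) = 24, σ(16) = 31, σ(17) = 18, σ(18) = 39, σ(19) = 20, σ(20) = 42, σ(21) = 32, σ(22) = 36, σ(23) = 24, σ(24) = 60, σ(25) = 31, σ(26) = 42, σ(27) = 40, σ(28) = 56, σ(29) = 30, σ(30) = 72, σ(31) = 32, σ(32) = 63, σ(33) = 48, σ(34) = 54, σ(35) = 48, σ(36) = 91, σ(37) = 38, σ(38) = 60, σ(39) = 56, σ(40) = 90, σ(41) = 42, σ(42) = 96, σ(43) = 44, σ(44) = 84, σ(45) = 78, σ(46) = 72, σ(47) = 48, σ(48) = 124, σ(49) = 57, σ(50) = 93, σ(51) = 72, σ(52) = 98, σ(53) = 54, σ(54) = 120, σ(55) = 72, σ(56) = 120, σ(57) = 80, σ(58) = 90, σ(59) = 60, σ(60) = 168, σ(61) = 62, σ(62) = 96, σ(63) = 104, σ(64) = 127. Summing all 64 values: 3403. (Average order: Σ_{n ≤ x} σ(n) ~ (π²/12) x². For x = 64, (π²/12)·64² ≈ 3368.82.)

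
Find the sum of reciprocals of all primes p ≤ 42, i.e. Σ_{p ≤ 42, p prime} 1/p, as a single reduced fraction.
Σ 1/p = 492007393304957/304250263527210

π(42) = 13, so the primes ≤ 42 are [2, 3, 5, 7, 11, 13, 17, 19, 23, 29, 31, 37, 41]. Summing 1/p over these primes: 492007393304957/304250263527210 ≈ 1.6171. Mertens estimate ln ln(42) + 0.2615 ≈ 1.5800.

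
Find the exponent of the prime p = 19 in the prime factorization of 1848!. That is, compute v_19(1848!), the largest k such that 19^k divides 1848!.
v_19(1848!) = 102

Legendre's formula: v_p(n!) = Σ_{k ≥ 1} ⌊n / p^k⌋. For p = 19, n = 1848, the terms are:
  ⌊1848/19^1⌋ = ⌊1848/19⌋ = 97
  ⌊1848/19^2⌋ = ⌊1848/361⌋ = 5
(the next term ⌊1848/19^3⌋ = 0, terminating the sum). Summing: v_19(1848!) = 97 + 5 = 102.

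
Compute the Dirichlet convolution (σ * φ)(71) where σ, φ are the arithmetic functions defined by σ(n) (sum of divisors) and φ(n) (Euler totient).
(σ * φ)(71) = 142

Divisors of 71: [1, 71]. For each d | 71:
  d = 1: σ(1) · φ(71/1) = 1 · 70 = 70
  d = 71: σ(71) · φ(71/71) = 72 · 1 = 72
Summing: (σ * φ)(71) = 70 + 72 = 142.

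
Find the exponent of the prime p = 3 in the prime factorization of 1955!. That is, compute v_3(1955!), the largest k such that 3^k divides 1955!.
v_3(1955!) = 974

Legendre's formula: v_p(n!) = Σ_{k ≥ 1} ⌊n / p^k⌋. For p = 3, n = 1955, the terms are:
  ⌊1955/3^1⌋ = ⌊1955/3⌋ = 651
  ⌊1955/3^2⌋ = ⌊1955/9⌋ = 217
  ⌊1955/3^3⌋ = ⌊1955/27⌋ = 72
  ⌊1955/3^4⌋ = ⌊1955/81⌋ = 24
  ⌊1955/3^5⌋ = ⌊1955/243⌋ = 8
  ⌊1955/3^6⌋ = ⌊1955/729⌋ = 2
(the next term ⌊1955/3^7⌋ = 0, terminating the sum). Summing: v_3(1955!) = 651 + 217 + 72 + 24 + 8 + 2 = 974.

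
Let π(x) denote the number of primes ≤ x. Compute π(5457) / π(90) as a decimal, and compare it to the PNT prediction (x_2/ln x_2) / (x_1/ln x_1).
π(5457)/π(90) = 721/24 ≈ 30.0417;  PNT prediction ≈ 31.7082.

π(90) = 24 and π(5457) = 721, so π(5457)/π(90) ≈ 30.0417. The PNT-predicted ratio is (5457/ln(5457)) / (90/ln(90)) ≈ 31.7082. The two agree to within a few percent, as expected.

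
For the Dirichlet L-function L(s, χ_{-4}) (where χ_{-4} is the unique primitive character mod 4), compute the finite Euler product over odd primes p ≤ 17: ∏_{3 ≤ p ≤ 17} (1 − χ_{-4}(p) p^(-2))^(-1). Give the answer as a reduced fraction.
∏ = 41368327/44974080

The odd primes p ≤ 17 are [3, 5, 7, 11, 13, 17]. For each, χ(p) = 1 if p ≡ 1 mod 4, χ(p) = −1 if p ≡ 3 mod 4. Taking (1 − χ(p)/p^2)^(-1) = p^2/(p^2 − χ(p)): (1 − (-1)/3^2)^(-1) · (1 − (1)/5^2)^(-1) · (1 − (-1)/7^2)^(-1) · (1 − (-1)/11^2)^(-1) · (1 − (1)/13^2)^(-1) · (1 − (1)/17^2)^(-1) = 41368327/44974080.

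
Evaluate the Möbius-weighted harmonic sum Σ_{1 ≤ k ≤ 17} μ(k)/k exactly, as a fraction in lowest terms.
Σ μ(k)/k = 163/85085

Values of μ(k) for 1 ≤ k ≤ 17: μ(1) = 1, μ(2) = -1, μ(3) = -1, μ(5) = -1, μ(6) = 1, μ(7) = -1, μ(10) = 1, μ(11) = -1, μ(13) = -1, μ(14) = 1, μ(15) = 1, μ(17) = -1, with μ = 0 on non-squarefree integers. Summing μ(k)/k for k where μ(k) ≠ 0 gives 163/85085 ≈ 0.0019. (PNT ⟺ this sum → 0 as n → ∞.)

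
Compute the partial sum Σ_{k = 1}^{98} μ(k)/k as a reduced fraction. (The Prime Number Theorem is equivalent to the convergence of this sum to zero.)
Σ μ(k)/k = 11962644395524974654034383169459538/384261327324253070792183691221959345

Values of μ(k) for 1 ≤ k ≤ 98: μ(1) = 1, μ(2) = -1, μ(3) = -1, μ(5) = -1, μ(6) = 1, μ(7) = -1, μ(10) = 1, μ(11) = -1, μ(13) = -1, μ(14) = 1, μ(15) = 1, μ(17) = -1, μ(19) = -1, μ(21) = 1, μ(22) = 1, μ(23) = -1, μ(26) = 1, μ(29) = -1, μ(30) = -1, μ(31) = -1, μ(33) = 1, μ(34) = 1, μ(35) = 1, μ(37) = -1, μ(38) = 1, μ(39) = 1, μ(41) = -1, μ(42) = -1, μ(43) = -1, μ(46) = 1, μ(47) = -1, μ(51) = 1, μ(53) = -1, μ(55) = 1, μ(57) = 1, μ(58) = 1, μ(59) = -1, μ(61) = -1, μ(62) = 1, μ(65) = 1, μ(66) = -1, μ(67) = -1, μ(69) = 1, μ(70) = -1, μ(71) = -1, μ(73) = -1, μ(74) = 1, μ(77) = 1, μ(78) = -1, μ(79) = -1, μ(82) = 1, μ(83) = -1, μ(85) = 1, μ(86) = 1, μ(87) = 1, μ(89) = -1, μ(91) = 1, μ(93) = 1, μ(94) = 1, μ(95) = 1, μ(97) = -1, with μ = 0 on non-squarefree integers. Summing μ(k)/k for k where μ(k) ≠ 0 gives 11962644395524974654034383169459538/384261327324253070792183691221959345 ≈ 0.0311. (PNT ⟺ this sum → 0 as n → ∞.)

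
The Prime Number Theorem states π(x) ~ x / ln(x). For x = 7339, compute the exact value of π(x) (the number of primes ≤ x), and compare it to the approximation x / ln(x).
π(7339) = 935;  x/ln(x) ≈ 824.52;  relative error ≈ 11.82%.

Directly count primes up to 7339: π(7339) = 935. The PNT approximation gives 7339/ln(7339) ≈ 7339/8.90096 ≈ 824.52. Relative error (π(x) − x/ln(x)) / π(x) ≈ 11.82%; the approximation is known to undercount slightly (Li(x) is a better estimate).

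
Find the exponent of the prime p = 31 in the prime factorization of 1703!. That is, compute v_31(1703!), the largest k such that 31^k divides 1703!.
v_31(1703!) = 55

Legendre's formula: v_p(n!) = Σ_{k ≥ 1} ⌊n / p^k⌋. For p = 31, n = 1703, the terms are:
  ⌊1703/31^1⌋ = ⌊1703/31⌋ = 54
  ⌊1703/31^2⌋ = ⌊1703/961⌋ = 1
(the next term ⌊1703/31^3⌋ = 0, terminating the sum). Summing: v_31(1703!) = 54 + 1 = 55.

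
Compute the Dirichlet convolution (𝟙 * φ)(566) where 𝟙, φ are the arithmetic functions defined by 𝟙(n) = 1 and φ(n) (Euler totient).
(𝟙 * φ)(566) = 566

Divisors of 566: [1, 2, 283, 566]. For each d | 566:
  d = 1: 𝟙(1) · φ(566/1) = 1 · 282 = 282
  d = 2: 𝟙(2) · φ(566/2) = 1 · 282 = 282
  d = 283: 𝟙(283) · φ(566/283) = 1 · 1 = 1
  d = 566: 𝟙(566) · φ(566/566) = 1 · 1 = 1
Summing: (𝟙 * φ)(566) = 282 + 282 + 1 + 1 = 566.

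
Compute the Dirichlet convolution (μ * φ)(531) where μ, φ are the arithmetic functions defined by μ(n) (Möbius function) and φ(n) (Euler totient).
(μ * φ)(531) = 228

Divisors of 531: [1, 3, 9, 59, 177, 531]. For each d | 531:
  d = 1: μ(1) · φ(531/1) = 1 · 348 = 348
  d = 3: μ(3) · φ(531/3) = -1 · 116 = -116
  d = 9: μ(9) · φ(531/9) = 0 · 58 = 0
  d = 59: μ(59) · φ(531/59) = -1 · 6 = -6
  d = 177: μ(177) · φ(531/177) = 1 · 2 = 2
  d = 531: μ(531) · φ(531/531) = 0 · 1 = 0
Summing: (μ * φ)(531) = 348 + -116 + 0 + -6 + 2 + 0 = 228.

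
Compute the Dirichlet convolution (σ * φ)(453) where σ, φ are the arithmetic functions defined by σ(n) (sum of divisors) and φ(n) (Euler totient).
(σ * φ)(453) = 1812

Divisors of 453: [1, 3, 151, 453]. For each d | 453:
  d = 1: σ(1) · φ(453/1) = 1 · 300 = 300
  d = 3: σ(3) · φ(453/3) = 4 · 150 = 600
  d = 151: σ(151) · φ(453/151) = 152 · 2 = 304
  d = 453: σ(453) · φ(453/453) = 608 · 1 = 608
Summing: (σ * φ)(453) = 300 + 600 + 304 + 608 = 1812.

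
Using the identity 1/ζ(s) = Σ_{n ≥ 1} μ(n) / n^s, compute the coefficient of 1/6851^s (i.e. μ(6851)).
μ(6851) = -1

Factor n = 6851 = 13 · 17 · 31. μ(n) = 0 if any exponent ≥ 2 (not squarefree); otherwise μ(n) = (−1)^{ω(n)} where ω(n) is the number of distinct prime factors. Applying: μ(6851) = -1.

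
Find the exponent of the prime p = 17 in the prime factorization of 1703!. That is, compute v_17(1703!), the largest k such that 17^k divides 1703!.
v_17(1703!) = 105

Legendre's formula: v_p(n!) = Σ_{k ≥ 1} ⌊n / p^k⌋. For p = 17, n = 1703, the terms are:
  ⌊1703/17^1⌋ = ⌊1703/17⌋ = 100
  ⌊1703/17^2⌋ = ⌊1703/289⌋ = 5
(the next term ⌊1703/17^3⌋ = 0, terminating the sum). Summing: v_17(1703!) = 100 + 5 = 105.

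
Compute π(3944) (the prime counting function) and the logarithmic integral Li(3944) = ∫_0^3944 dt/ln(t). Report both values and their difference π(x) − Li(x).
π(3944) = 547;  Li(3944) ≈ 558.61;  π(x) − Li(x) ≈ -11.61.

Direct count of primes ≤ 3944 gives π(3944) = 547. Numerical evaluation of the logarithmic integral gives Li(3944) ≈ 558.61. The difference π(x) − Li(x) ≈ -11.61 is typically negative for small/moderate x (Li(x) overestimates), though Littlewood's theorem shows this sign changes infinitely often.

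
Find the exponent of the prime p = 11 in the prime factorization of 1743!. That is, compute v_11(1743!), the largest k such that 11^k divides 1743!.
v_11(1743!) = 173

Legendre's formula: v_p(n!) = Σ_{k ≥ 1} ⌊n / p^k⌋. For p = 11, n = 1743, the terms are:
  ⌊1743/11^1⌋ = ⌊1743/11⌋ = 158
  ⌊1743/11^2⌋ = ⌊1743/121⌋ = 14
  ⌊1743/11^3⌋ = ⌊1743/1331⌋ = 1
(the next term ⌊1743/11^4⌋ = 0, terminating the sum). Summing: v_11(1743!) = 158 + 14 + 1 = 173.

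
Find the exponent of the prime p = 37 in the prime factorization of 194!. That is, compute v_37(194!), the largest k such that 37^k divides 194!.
v_37(194!) = 5

Legendre's formula: v_p(n!) = Σ_{k ≥ 1} ⌊n / p^k⌋. For p = 37, n = 194, the terms are:
  ⌊194/37^1⌋ = ⌊194/37⌋ = 5
(the next term ⌊194/37^2⌋ = 0, terminating the sum). Summing: v_37(194!) = 5 = 5.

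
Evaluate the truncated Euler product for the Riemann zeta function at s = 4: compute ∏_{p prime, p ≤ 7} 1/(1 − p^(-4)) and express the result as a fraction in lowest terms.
∏ = 7203/6656

The primes p ≤ 7 are [2, 3, 5, 7]. For each prime, (1 − 1/p^4)^(-1) = p^4 / (p^4 − 1). The product is (1 − 1/2^4)^(-1), (1 − 1/3^4)^(-1), (1 − 1/5^4)^(-1), (1 − 1/7^4)^(-1) = ∏ p^4 / (p^4 − 1) = 7203/6656.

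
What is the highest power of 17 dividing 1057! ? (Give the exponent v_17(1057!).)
v_17(1057!) = 65

Legendre's formula: v_p(n!) = Σ_{k ≥ 1} ⌊n / p^k⌋. For p = 17, n = 1057, the terms are:
  ⌊1057/17^1⌋ = ⌊1057/17⌋ = 62
  ⌊1057/17^2⌋ = ⌊1057/289⌋ = 3
(the next term ⌊1057/17^3⌋ = 0, terminating the sum). Summing: v_17(1057!) = 62 + 3 = 65.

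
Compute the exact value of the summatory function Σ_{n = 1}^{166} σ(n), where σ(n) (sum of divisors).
Σ_{n ≤ 166} σ(n) = 22707

Compute σ(n) for each 1 ≤ n ≤ 166: σ(1) = 1, σ(2) = 3, σ(3) = 4, σ(4) = 7, σ(5) = 6, σ(6) = 12, σ(7) = 8, σ(8) = 15, σ(9) = 13, σ(10) = 18, σ(11) = 12, σ(12) = 28, σ(13) = 14, σ(14) = 24, σ(15) = 24, σ(16) = 31, σ(17) = 18, σ(18) = 39, σ(19) = 20, σ(20) = 42, σ(21) = 32, σ(22) = 36, σ(23) = 24, σ(24) = 60, σ(25) = 31, σ(26) = 42, σ(27) = 40, σ(28) = 56, σ(29) = 30, σ(30) = 72, σ(31) = 32, σ(32) = 63, σ(33) = 48, σ(34) = 54, σ(35) = 48, σ(36) = 91, σ(37) = 38, σ(38) = 60, σ(39) = 56, σ(40) = 90, σ(41) = 42, σ(42) = 96, σ(43) = 44, σ(44) = 84, σ(45) = 78, σ(46) = 72, σ(47) = 48, σ(48) = 124, σ(49) = 57, σ(50) = 93, σ(51) = 72, σ(52) = 98, σ(53) = 54, σ(54) = 120, σ(55) = 72, σ(56) = 120, σ(57) = 80, σ(58) = 90, σ(59) = 60, σ(60) = 168, σ(61) = 62, σ(62) = 96, σ(63) = 104, σ(64) = 127, σ(65) = 84, σ(66) = 144, σ(67) = 68, σ(68) = 126, σ(69) = 96, σ(70) = 144, σ(71) = 72, σ(72) = 195, σ(73) = 74, σ(74) = 114, σ(75) = 124, σ(76) = 140, σ(77) = 96, σ(78) = 168, σ(79) = 80, σ(80) = 186, σ(81) = 121, σ(82) = 126, σ(83) = 84, σ(84) = 224, σ(85) = 108, σ(86) = 132, σ(87) = 120, σ(88) = 180, σ(89) = 90, σ(90) = 234, σ(91) = 112, σ(92) = 168, σ(93) = 128, σ(94) = 144, σ(95) = 120, σ(96) = 252, σ(97) = 98, σ(98) = 171, σ(99) = 156, σ(100) = 217, σ(101) = 102, σ(102) = 216, σ(103) = 104, σ(104) = 210, σ(105) = 192, σ(106) = 162, σ(107) = 108, σ(108) = 280, σ(109) = 110, σ(110) = 216, σ(111) = 152, σ(112) = 248, σ(113) = 114, σ(114) = 240, σ(115) = 144, σ(116) = 210, σ(117) = 182, σ(118) = 180, σ(119) = 144, σ(120) = 360, σ(121) = 133, σ(122) = 186, σ(123) = 168, σ(124) = 224, σ(125) = 156, σ(126) = 312, σ(127) = 128, σ(128) = 255, σ(129) = 176, σ(130) = 252, σ(131) = 132, σ(132) = 336, σ(133) = 160, σ(134) = 204, σ(135) = 240, σ(136) = 270, σ(137) = 138, σ(138) = 288, σ(139) = 140, σ(140) = 336, σ(141) = 192, σ(142) = 216, σ(143) = 168, σ(144) = 403, σ(145) = 180, σ(146) = 222, σ(147) = 228, σ(148) = 266, σ(149) = 150, σ(150) = 372, σ(151) = 152, σ(152) = 300, σ(153) = 234, σ(154) = 288, σ(155) = 192, σ(156) = 392, σ(157) = 158, σ(158) = 240, σ(159) = 216, σ(160) = 378, σ(161) = 192, σ(162) = 363, σ(163) = 164, σ(164) = 294, σ(165) = 288, σ(166) = 252. Summing all 166 values: 22707. (Average order: Σ_{n ≤ x} σ(n) ~ (π²/12) x². For x = 166, (π²/12)·166² ≈ 22663.90.)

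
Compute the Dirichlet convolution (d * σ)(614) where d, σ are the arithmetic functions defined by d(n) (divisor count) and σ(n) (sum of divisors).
(d * σ)(614) = 1550

Divisors of 614: [1, 2, 307, 614]. For each d | 614:
  d = 1: d(1) · σ(614/1) = 1 · 924 = 924
  d = 2: d(2) · σ(614/2) = 2 · 308 = 616
  d = 307: d(307) · σ(614/307) = 2 · 3 = 6
  d = 614: d(614) · σ(614/614) = 4 · 1 = 4
Summing: (d * σ)(614) = 924 + 616 + 6 + 4 = 1550.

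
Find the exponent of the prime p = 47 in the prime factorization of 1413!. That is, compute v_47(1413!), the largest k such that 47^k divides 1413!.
v_47(1413!) = 30

Legendre's formula: v_p(n!) = Σ_{k ≥ 1} ⌊n / p^k⌋. For p = 47, n = 1413, the terms are:
  ⌊1413/47^1⌋ = ⌊1413/47⌋ = 30
(the next term ⌊1413/47^2⌋ = 0, terminating the sum). Summing: v_47(1413!) = 30 = 30.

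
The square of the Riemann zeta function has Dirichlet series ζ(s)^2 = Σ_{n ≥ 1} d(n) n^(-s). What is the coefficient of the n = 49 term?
d(49) = 3

ζ(s)^2 = (Σ 1/m^s)(Σ 1/k^s). The coefficient of 1/n^s in the product is the number of ordered pairs (m, k) with mk = n, which equals d(n). For n = 49, divisors are [1, 7, 49], so d(49) = 3.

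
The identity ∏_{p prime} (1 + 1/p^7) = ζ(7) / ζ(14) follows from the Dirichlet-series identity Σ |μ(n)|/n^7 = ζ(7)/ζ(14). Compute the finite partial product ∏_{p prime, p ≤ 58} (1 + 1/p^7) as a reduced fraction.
∏ = 309952223984670960543603211891856695601672510675385627534277668624533812457091991127236052954668734671204274242309849088/307404601692723276790274585782287621574695329443342398483341336503340384695750533342769593387518417543812906517214978125

The primes p ≤ 58 are [2, 3, 5, 7, 11, 13, 17, 19, 23, 29, 31, 37, 41, 43, 47, 53]. For each, (1 + 1/p^7) = (p^7 + 1)/p^7. Multiplying these fractions over p ∈ [2, 3, 5, 7, 11, 13, 17, 19, 23, 29, 31, 37, 41, 43, 47, 53] gives 309952223984670960543603211891856695601672510675385627534277668624533812457091991127236052954668734671204274242309849088/307404601692723276790274585782287621574695329443342398483341336503340384695750533342769593387518417543812906517214978125. (In the limit P → ∞ this tends to ζ(7)/ζ(14).)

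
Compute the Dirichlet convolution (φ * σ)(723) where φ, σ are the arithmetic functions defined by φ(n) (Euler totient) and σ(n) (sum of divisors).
(φ * σ)(723) = 2892

Divisors of 723: [1, 3, 241, 723]. For each d | 723:
  d = 1: φ(1) · σ(723/1) = 1 · 968 = 968
  d = 3: φ(3) · σ(723/3) = 2 · 242 = 484
  d = 241: φ(241) · σ(723/241) = 240 · 4 = 960
  d = 723: φ(723) · σ(723/723) = 480 · 1 = 480
Summing: (φ * σ)(723) = 968 + 484 + 960 + 480 = 2892.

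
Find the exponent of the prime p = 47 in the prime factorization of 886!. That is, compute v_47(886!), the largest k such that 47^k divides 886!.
v_47(886!) = 18

Legendre's formula: v_p(n!) = Σ_{k ≥ 1} ⌊n / p^k⌋. For p = 47, n = 886, the terms are:
  ⌊886/47^1⌋ = ⌊886/47⌋ = 18
(the next term ⌊886/47^2⌋ = 0, terminating the sum). Summing: v_47(886!) = 18 = 18.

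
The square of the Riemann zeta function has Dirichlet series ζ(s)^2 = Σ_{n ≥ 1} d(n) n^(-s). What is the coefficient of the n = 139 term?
d(139) = 2

ζ(s)^2 = (Σ 1/m^s)(Σ 1/k^s). The coefficient of 1/n^s in the product is the number of ordered pairs (m, k) with mk = n, which equals d(n). For n = 139, divisors are [1, 139], so d(139) = 2.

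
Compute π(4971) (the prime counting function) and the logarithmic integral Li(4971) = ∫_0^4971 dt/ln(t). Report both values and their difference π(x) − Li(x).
π(4971) = 665;  Li(4971) ≈ 680.87;  π(x) − Li(x) ≈ -15.87.

Direct count of primes ≤ 4971 gives π(4971) = 665. Numerical evaluation of the logarithmic integral gives Li(4971) ≈ 680.87. The difference π(x) − Li(x) ≈ -15.87 is typically negative for small/moderate x (Li(x) overestimates), though Littlewood's theorem shows this sign changes infinitely often.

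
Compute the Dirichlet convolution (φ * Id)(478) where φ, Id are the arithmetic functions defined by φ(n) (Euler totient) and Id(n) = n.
(φ * Id)(478) = 1431

Divisors of 478: [1, 2, 239, 478]. For each d | 478:
  d = 1: φ(1) · Id(478/1) = 1 · 478 = 478
  d = 2: φ(2) · Id(478/2) = 1 · 239 = 239
  d = 239: φ(239) · Id(478/239) = 238 · 2 = 476
  d = 478: φ(478) · Id(478/478) = 238 · 1 = 238
Summing: (φ * Id)(478) = 478 + 239 + 476 + 238 = 1431.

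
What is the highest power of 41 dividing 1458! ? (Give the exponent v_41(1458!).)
v_41(1458!) = 35

Legendre's formula: v_p(n!) = Σ_{k ≥ 1} ⌊n / p^k⌋. For p = 41, n = 1458, the terms are:
  ⌊1458/41^1⌋ = ⌊1458/41⌋ = 35
(the next term ⌊1458/41^2⌋ = 0, terminating the sum). Summing: v_41(1458!) = 35 = 35.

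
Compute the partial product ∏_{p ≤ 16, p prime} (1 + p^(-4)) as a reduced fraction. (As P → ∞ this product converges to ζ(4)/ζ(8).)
∏ = 54787204936389122/50827803952550625

The primes p ≤ 16 are [2, 3, 5, 7, 11, 13]. For each, (1 + 1/p^4) = (p^4 + 1)/p^4. Multiplying these fractions over p ∈ [2, 3, 5, 7, 11, 13] gives 54787204936389122/50827803952550625. (In the limit P → ∞ this tends to ζ(4)/ζ(8).)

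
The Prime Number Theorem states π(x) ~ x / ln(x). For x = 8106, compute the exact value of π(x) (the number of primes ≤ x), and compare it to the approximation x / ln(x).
π(8106) = 1019;  x/ln(x) ≈ 900.63;  relative error ≈ 11.62%.

Directly count primes up to 8106: π(8106) = 1019. The PNT approximation gives 8106/ln(8106) ≈ 8106/9.00036 ≈ 900.63. Relative error (π(x) − x/ln(x)) / π(x) ≈ 11.62%; the approximation is known to undercount slightly (Li(x) is a better estimate).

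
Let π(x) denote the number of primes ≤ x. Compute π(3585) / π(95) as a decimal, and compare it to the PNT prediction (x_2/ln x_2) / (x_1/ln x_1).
π(3585)/π(95) = 502/24 ≈ 20.9167;  PNT prediction ≈ 20.9968.

π(95) = 24 and π(3585) = 502, so π(3585)/π(95) ≈ 20.9167. The PNT-predicted ratio is (3585/ln(3585)) / (95/ln(95)) ≈ 20.9968. The two agree to within a few percent, as expected.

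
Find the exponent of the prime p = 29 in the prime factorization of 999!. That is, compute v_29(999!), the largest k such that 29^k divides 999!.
v_29(999!) = 35

Legendre's formula: v_p(n!) = Σ_{k ≥ 1} ⌊n / p^k⌋. For p = 29, n = 999, the terms are:
  ⌊999/29^1⌋ = ⌊999/29⌋ = 34
  ⌊999/29^2⌋ = ⌊999/841⌋ = 1
(the next term ⌊999/29^3⌋ = 0, terminating the sum). Summing: v_29(999!) = 34 + 1 = 35.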